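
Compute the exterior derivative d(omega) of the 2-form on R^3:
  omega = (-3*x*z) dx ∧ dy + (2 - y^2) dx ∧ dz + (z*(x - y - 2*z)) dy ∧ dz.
d(omega) = (-3*x + 2*y + z) dx ∧ dy ∧ dz

For a 2-form omega = sum_{i<j} g_{ij} dx_i ∧ dx_j, the exterior derivative is
  d(omega) = sum_{i<j} d(g_{ij}) ∧ dx_i ∧ dx_j = sum_{i<j, k} (∂g_{ij}/∂x_k) dx_k ∧ dx_i ∧ dx_j.
Expand each term, using dx_k ∧ dx_i ∧ dx_j = sgn(permutation) dx_{(a)} ∧ dx_{(b)} ∧ dx_{(c)} with (a < b < c) sorted:
  d(-3*x*z) includes (∂/∂z)(-3*x*z) dz = (-3*x) dz, which multiplied by dx ∧ dy gives (-3*x) dx ∧ dy ∧ dz
  d(2 - y^2) includes (∂/∂y)(2 - y^2) dy = (-2*y) dy, which multiplied by dx ∧ dz gives (2*y) dx ∧ dy ∧ dz
  d(z*(x - y - 2*z)) includes (∂/∂x)(z*(x - y - 2*z)) dx = (z) dx, which multiplied by dy ∧ dz gives (z) dx ∧ dy ∧ dz
Collecting like 3-forms: d(omega) = (-3*x + 2*y + z) dx ∧ dy ∧ dz.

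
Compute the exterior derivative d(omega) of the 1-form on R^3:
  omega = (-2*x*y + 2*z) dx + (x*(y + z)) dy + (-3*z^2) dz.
d(omega) = (2*x + y + z) dx ∧ dy + (-2) dx ∧ dz + (-x) dy ∧ dz

For a 1-form omega = sum_i f_i dx_i, the exterior derivative is
  d(omega) = sum_{i < j} (∂f_j/∂x_i - ∂f_i/∂x_j) dx_i ∧ dx_j.
  coefficient of dx ∧ dy: ∂f_2/∂x - ∂f_1/∂y = ∂(x*(y + z))/∂x - ∂(-2*x*y + 2*z)/∂y = 2*x + y + z
  coefficient of dx ∧ dz: ∂f_3/∂x - ∂f_1/∂z = ∂(-3*z^2)/∂x - ∂(-2*x*y + 2*z)/∂z = -2
  coefficient of dy ∧ dz: ∂f_3/∂y - ∂f_2/∂z = ∂(-3*z^2)/∂y - ∂(x*(y + z))/∂z = -x
Assembling: d(omega) = (2*x + y + z) dx ∧ dy + (-2) dx ∧ dz + (-x) dy ∧ dz.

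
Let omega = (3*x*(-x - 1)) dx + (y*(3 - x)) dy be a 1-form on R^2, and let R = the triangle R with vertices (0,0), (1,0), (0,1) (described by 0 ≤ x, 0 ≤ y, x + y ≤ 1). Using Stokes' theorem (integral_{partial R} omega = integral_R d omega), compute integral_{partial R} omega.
integral_(partial R) omega = -1/6

Stokes: integral_partial_R omega = integral_R d omega with d omega = (∂Q/∂x - ∂P/∂y) dx ∧ dy.
  ∂Q/∂x = -y
  ∂P/∂y = 0
  integrand = ∂Q/∂x - ∂P/∂y = -y.
Integrating over R: integral_0^1 integral_0^{1-x} (-y) dy dx = -1/6.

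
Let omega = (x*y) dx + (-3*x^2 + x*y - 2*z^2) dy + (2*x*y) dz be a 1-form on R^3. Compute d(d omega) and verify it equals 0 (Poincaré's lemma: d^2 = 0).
d(d omega) = 0

Step 1: d omega = sum_{i<j} (∂f_j/∂x_i - ∂f_i/∂x_j) dx_i ∧ dx_j:
  coeff of dx ∧ dy: -7*x + y
  coeff of dx ∧ dz: 2*y
  coeff of dy ∧ dz: 2*x + 4*z
Step 2: Apply d again to each 2-form coefficient. The only possible 3-form in R^3 is dx ∧ dy ∧ dz, with coefficient
  ∂(coeff of dy∧dz)/∂x - ∂(coeff of dx∧dz)/∂y + ∂(coeff of dx∧dy)/∂z
  = ∂/∂x (2*x + 4*z) - ∂/∂y (2*y) + ∂/∂z (-7*x + y).
Each of these terms simplifies to sums of mixed partials that cancel in pairs. The result is 0 (by equality of mixed partials for smooth functions — Schwarz / Clairaut).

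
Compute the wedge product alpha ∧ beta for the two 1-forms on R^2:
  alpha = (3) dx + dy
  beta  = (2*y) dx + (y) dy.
alpha ∧ beta = (y) dx ∧ dy

Distribute the wedge, using dx_i ∧ dx_j = -dx_j ∧ dx_i and dx_i ∧ dx_i = 0. For each pair (i, j) with i < j, the coefficient of dx_i ∧ dx_j in alpha ∧ beta is (alpha_i * beta_j - alpha_j * beta_i). Collecting: alpha ∧ beta = (y) dx ∧ dy.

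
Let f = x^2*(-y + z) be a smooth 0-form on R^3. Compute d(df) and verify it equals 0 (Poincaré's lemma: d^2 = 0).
d(df) = 0

Step 1: df = sum_i (∂f/∂x_i) dx_i = (2*x*(-y + z)) dx + (-x^2) dy + (x^2) dz.
Step 2: Apply d again. Using the 1-form formula, the coefficient of dx ∧ dy in d(df) is ∂^2 f/∂x ∂y - ∂^2 f/∂y ∂x = (-2*x) - (-2*x) = 0 (equality of mixed partials for smooth f).
Similarly for dx ∧ dz and dy ∧ dz — all coefficients vanish. So d(df) = 0.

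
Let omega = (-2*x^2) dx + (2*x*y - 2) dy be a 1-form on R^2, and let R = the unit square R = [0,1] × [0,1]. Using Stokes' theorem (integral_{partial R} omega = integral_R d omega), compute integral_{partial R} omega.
integral_(partial R) omega = 1

Stokes: integral_partial_R omega = integral_R d omega with d omega = (∂Q/∂x - ∂P/∂y) dx ∧ dy.
  ∂Q/∂x = 2*y
  ∂P/∂y = 0
  integrand = ∂Q/∂x - ∂P/∂y = 2*y.
Integrating over R: integral_0^1 integral_0^1 (2*y) dx dy = 1.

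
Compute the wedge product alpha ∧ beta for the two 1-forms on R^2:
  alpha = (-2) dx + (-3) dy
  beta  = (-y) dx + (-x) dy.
alpha ∧ beta = (2*x - 3*y) dx ∧ dy

Distribute the wedge, using dx_i ∧ dx_j = -dx_j ∧ dx_i and dx_i ∧ dx_i = 0. For each pair (i, j) with i < j, the coefficient of dx_i ∧ dx_j in alpha ∧ beta is (alpha_i * beta_j - alpha_j * beta_i). Collecting: alpha ∧ beta = (2*x - 3*y) dx ∧ dy.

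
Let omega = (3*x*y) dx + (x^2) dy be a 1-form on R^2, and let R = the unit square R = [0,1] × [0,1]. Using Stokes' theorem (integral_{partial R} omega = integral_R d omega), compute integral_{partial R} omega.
integral_(partial R) omega = -1/2

Stokes: integral_partial_R omega = integral_R d omega with d omega = (∂Q/∂x - ∂P/∂y) dx ∧ dy.
  ∂Q/∂x = 2*x
  ∂P/∂y = 3*x
  integrand = ∂Q/∂x - ∂P/∂y = -x.
Integrating over R: integral_0^1 integral_0^1 (-x) dx dy = -1/2.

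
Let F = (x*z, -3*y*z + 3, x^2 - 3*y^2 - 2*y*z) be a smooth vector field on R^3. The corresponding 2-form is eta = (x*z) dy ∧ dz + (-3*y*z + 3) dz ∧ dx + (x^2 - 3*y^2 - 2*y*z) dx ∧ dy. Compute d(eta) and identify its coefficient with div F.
d(eta) = (-2*y - 2*z) dx ∧ dy ∧ dz; div F = -2*y - 2*z

For a 2-form in R^3 of the form above, applying d gives a 3-form with coefficient ∂P/∂x + ∂Q/∂y + ∂R/∂z:
  ∂P/∂x = z
  ∂Q/∂y = -3*z
  ∂R/∂z = -2*y
Sum = -2*y - 2*z, which is exactly div F.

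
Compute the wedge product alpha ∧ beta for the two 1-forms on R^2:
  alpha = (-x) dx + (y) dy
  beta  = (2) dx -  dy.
alpha ∧ beta = (x - 2*y) dx ∧ dy

Distribute the wedge, using dx_i ∧ dx_j = -dx_j ∧ dx_i and dx_i ∧ dx_i = 0. For each pair (i, j) with i < j, the coefficient of dx_i ∧ dx_j in alpha ∧ beta is (alpha_i * beta_j - alpha_j * beta_i). Collecting: alpha ∧ beta = (x - 2*y) dx ∧ dy.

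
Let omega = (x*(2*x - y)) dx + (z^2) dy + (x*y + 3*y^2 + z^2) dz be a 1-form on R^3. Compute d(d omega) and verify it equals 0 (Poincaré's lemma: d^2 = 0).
d(d omega) = 0

Step 1: d omega = sum_{i<j} (∂f_j/∂x_i - ∂f_i/∂x_j) dx_i ∧ dx_j:
  coeff of dx ∧ dy: x
  coeff of dx ∧ dz: y
  coeff of dy ∧ dz: x + 6*y - 2*z
Step 2: Apply d again to each 2-form coefficient. The only possible 3-form in R^3 is dx ∧ dy ∧ dz, with coefficient
  ∂(coeff of dy∧dz)/∂x - ∂(coeff of dx∧dz)/∂y + ∂(coeff of dx∧dy)/∂z
  = ∂/∂x (x + 6*y - 2*z) - ∂/∂y (y) + ∂/∂z (x).
Each of these terms simplifies to sums of mixed partials that cancel in pairs. The result is 0 (by equality of mixed partials for smooth functions — Schwarz / Clairaut).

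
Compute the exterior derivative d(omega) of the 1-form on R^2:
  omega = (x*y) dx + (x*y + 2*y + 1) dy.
d(omega) = (-x + y) dx ∧ dy

For a 1-form omega = sum_i f_i dx_i, the exterior derivative is
  d(omega) = sum_{i < j} (∂f_j/∂x_i - ∂f_i/∂x_j) dx_i ∧ dx_j.
  coefficient of dx ∧ dy: ∂f_2/∂x - ∂f_1/∂y = ∂(x*y + 2*y + 1)/∂x - ∂(x*y)/∂y = -x + y
Assembling: d(omega) = (-x + y) dx ∧ dy.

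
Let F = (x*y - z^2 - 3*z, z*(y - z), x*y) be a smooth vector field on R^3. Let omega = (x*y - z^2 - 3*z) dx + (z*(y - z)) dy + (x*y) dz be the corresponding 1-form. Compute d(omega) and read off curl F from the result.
d(omega) = (x - y + 2*z) dy ∧ dz + (-y - 2*z - 3) dz ∧ dx + (-x) dx ∧ dy; curl F = (x - y + 2*z, -y - 2*z - 3, -x)

d omega = sum_{i<j} (∂f_j/∂x_i - ∂f_i/∂x_j) dx_i ∧ dx_j. Under the identification (dy ∧ dz, dz ∧ dx, dx ∧ dy) ↔ (e_x, e_y, e_z), the coefficients are exactly the components of curl F. Compute:
  ∂R/∂y - ∂Q/∂z = (x) - (y - 2*z) = x - y + 2*z
  ∂P/∂z - ∂R/∂x = (-2*z - 3) - (y) = -y - 2*z - 3
  ∂Q/∂x - ∂P/∂y = (0) - (x) = -x.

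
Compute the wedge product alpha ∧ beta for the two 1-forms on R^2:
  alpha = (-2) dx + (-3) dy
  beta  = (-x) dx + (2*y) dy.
alpha ∧ beta = (-3*x - 4*y) dx ∧ dy

Distribute the wedge, using dx_i ∧ dx_j = -dx_j ∧ dx_i and dx_i ∧ dx_i = 0. For each pair (i, j) with i < j, the coefficient of dx_i ∧ dx_j in alpha ∧ beta is (alpha_i * beta_j - alpha_j * beta_i). Collecting: alpha ∧ beta = (-3*x - 4*y) dx ∧ dy.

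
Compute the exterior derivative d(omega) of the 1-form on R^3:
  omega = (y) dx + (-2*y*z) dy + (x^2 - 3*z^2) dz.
d(omega) = (-1) dx ∧ dy + (2*x) dx ∧ dz + (2*y) dy ∧ dz

For a 1-form omega = sum_i f_i dx_i, the exterior derivative is
  d(omega) = sum_{i < j} (∂f_j/∂x_i - ∂f_i/∂x_j) dx_i ∧ dx_j.
  coefficient of dx ∧ dy: ∂f_2/∂x - ∂f_1/∂y = ∂(-2*y*z)/∂x - ∂(y)/∂y = -1
  coefficient of dx ∧ dz: ∂f_3/∂x - ∂f_1/∂z = ∂(x^2 - 3*z^2)/∂x - ∂(y)/∂z = 2*x
  coefficient of dy ∧ dz: ∂f_3/∂y - ∂f_2/∂z = ∂(x^2 - 3*z^2)/∂y - ∂(-2*y*z)/∂z = 2*y
Assembling: d(omega) = (-1) dx ∧ dy + (2*x) dx ∧ dz + (2*y) dy ∧ dz.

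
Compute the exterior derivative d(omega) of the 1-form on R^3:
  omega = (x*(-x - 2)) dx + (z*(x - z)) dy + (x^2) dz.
d(omega) = (z) dx ∧ dy + (2*x) dx ∧ dz + (-x + 2*z) dy ∧ dz

For a 1-form omega = sum_i f_i dx_i, the exterior derivative is
  d(omega) = sum_{i < j} (∂f_j/∂x_i - ∂f_i/∂x_j) dx_i ∧ dx_j.
  coefficient of dx ∧ dy: ∂f_2/∂x - ∂f_1/∂y = ∂(z*(x - z))/∂x - ∂(x*(-x - 2))/∂y = z
  coefficient of dx ∧ dz: ∂f_3/∂x - ∂f_1/∂z = ∂(x^2)/∂x - ∂(x*(-x - 2))/∂z = 2*x
  coefficient of dy ∧ dz: ∂f_3/∂y - ∂f_2/∂z = ∂(x^2)/∂y - ∂(z*(x - z))/∂z = -x + 2*z
Assembling: d(omega) = (z) dx ∧ dy + (2*x) dx ∧ dz + (-x + 2*z) dy ∧ dz.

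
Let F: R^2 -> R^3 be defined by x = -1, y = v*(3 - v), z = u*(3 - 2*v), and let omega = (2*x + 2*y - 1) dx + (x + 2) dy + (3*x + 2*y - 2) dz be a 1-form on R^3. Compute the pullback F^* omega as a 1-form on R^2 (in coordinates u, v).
F^* omega = (4*v^3 - 18*v^2 + 28*v - 15) du + (4*u*v^2 - 12*u*v + 10*u - 2*v + 3) dv

Using F^*(f dg) = (f ∘ F) d(g ∘ F), substitute each coordinate x_i by F_i(u, v) in f_i, and replace dx_i by d F_i = (∂F_i/∂u) du + (∂F_i/∂v) dv.
  For the x component: f_1(F) = -2*v^2 + 6*v - 3; d F_1 = (0) du + (0) dv
  For the y component: f_2(F) = 1; d F_2 = (0) du + (3 - 2*v) dv
  For the z component: f_3(F) = -2*v^2 + 6*v - 5; d F_3 = (3 - 2*v) du + (-2*u) dv
Combining and collecting du, dv coefficients:
  coeff of du: 4*v^3 - 18*v^2 + 28*v - 15
  coeff of dv: 4*u*v^2 - 12*u*v + 10*u - 2*v + 3
F^* omega = (4*v^3 - 18*v^2 + 28*v - 15) du + (4*u*v^2 - 12*u*v + 10*u - 2*v + 3) dv.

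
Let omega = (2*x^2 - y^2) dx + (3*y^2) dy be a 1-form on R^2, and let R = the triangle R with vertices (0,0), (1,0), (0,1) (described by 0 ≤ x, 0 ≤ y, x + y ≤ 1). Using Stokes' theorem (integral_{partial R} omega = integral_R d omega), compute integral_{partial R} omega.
integral_(partial R) omega = 1/3

Stokes: integral_partial_R omega = integral_R d omega with d omega = (∂Q/∂x - ∂P/∂y) dx ∧ dy.
  ∂Q/∂x = 0
  ∂P/∂y = -2*y
  integrand = ∂Q/∂x - ∂P/∂y = 2*y.
Integrating over R: integral_0^1 integral_0^{1-x} (2*y) dy dx = 1/3.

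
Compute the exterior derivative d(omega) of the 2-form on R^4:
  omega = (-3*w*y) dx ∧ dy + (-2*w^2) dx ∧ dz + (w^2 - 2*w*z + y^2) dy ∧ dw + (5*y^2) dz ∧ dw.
d(omega) = (-3*y) dx ∧ dy ∧ dw + (-4*w) dx ∧ dz ∧ dw + (2*w + 10*y) dy ∧ dz ∧ dw

For a 2-form omega = sum_{i<j} g_{ij} dx_i ∧ dx_j, the exterior derivative is
  d(omega) = sum_{i<j} d(g_{ij}) ∧ dx_i ∧ dx_j = sum_{i<j, k} (∂g_{ij}/∂x_k) dx_k ∧ dx_i ∧ dx_j.
Expand each term, using dx_k ∧ dx_i ∧ dx_j = sgn(permutation) dx_{(a)} ∧ dx_{(b)} ∧ dx_{(c)} with (a < b < c) sorted:
  d(-3*w*y) includes (∂/∂w)(-3*w*y) dw = (-3*y) dw, which multiplied by dx ∧ dy gives (-3*y) dx ∧ dy ∧ dw
  d(-2*w^2) includes (∂/∂w)(-2*w^2) dw = (-4*w) dw, which multiplied by dx ∧ dz gives (-4*w) dx ∧ dz ∧ dw
  d(w^2 - 2*w*z + y^2) includes (∂/∂z)(w^2 - 2*w*z + y^2) dz = (-2*w) dz, which multiplied by dy ∧ dw gives (2*w) dy ∧ dz ∧ dw
  d(5*y^2) includes (∂/∂y)(5*y^2) dy = (10*y) dy, which multiplied by dz ∧ dw gives (10*y) dy ∧ dz ∧ dw
Collecting like 3-forms: d(omega) = (-3*y) dx ∧ dy ∧ dw + (-4*w) dx ∧ dz ∧ dw + (2*w + 10*y) dy ∧ dz ∧ dw.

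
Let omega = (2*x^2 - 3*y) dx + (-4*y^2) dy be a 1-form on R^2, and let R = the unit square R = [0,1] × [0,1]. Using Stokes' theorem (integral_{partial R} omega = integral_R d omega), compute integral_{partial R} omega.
integral_(partial R) omega = 3

Stokes: integral_partial_R omega = integral_R d omega with d omega = (∂Q/∂x - ∂P/∂y) dx ∧ dy.
  ∂Q/∂x = 0
  ∂P/∂y = -3
  integrand = ∂Q/∂x - ∂P/∂y = 3.
Integrating over R: integral_0^1 integral_0^1 (3) dx dy = 3.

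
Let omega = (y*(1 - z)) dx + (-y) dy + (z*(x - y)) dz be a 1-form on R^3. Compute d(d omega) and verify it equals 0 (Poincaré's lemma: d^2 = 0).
d(d omega) = 0

Step 1: d omega = sum_{i<j} (∂f_j/∂x_i - ∂f_i/∂x_j) dx_i ∧ dx_j:
  coeff of dx ∧ dy: z - 1
  coeff of dx ∧ dz: y + z
  coeff of dy ∧ dz: -z
Step 2: Apply d again to each 2-form coefficient. The only possible 3-form in R^3 is dx ∧ dy ∧ dz, with coefficient
  ∂(coeff of dy∧dz)/∂x - ∂(coeff of dx∧dz)/∂y + ∂(coeff of dx∧dy)/∂z
  = ∂/∂x (-z) - ∂/∂y (y + z) + ∂/∂z (z - 1).
Each of these terms simplifies to sums of mixed partials that cancel in pairs. The result is 0 (by equality of mixed partials for smooth functions — Schwarz / Clairaut).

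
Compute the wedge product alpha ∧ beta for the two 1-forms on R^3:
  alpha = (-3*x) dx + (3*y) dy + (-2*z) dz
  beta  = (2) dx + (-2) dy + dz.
alpha ∧ beta = (6*x - 6*y) dx ∧ dy + (-3*x + 4*z) dx ∧ dz + (3*y - 4*z) dy ∧ dz

Distribute the wedge, using dx_i ∧ dx_j = -dx_j ∧ dx_i and dx_i ∧ dx_i = 0. For each pair (i, j) with i < j, the coefficient of dx_i ∧ dx_j in alpha ∧ beta is (alpha_i * beta_j - alpha_j * beta_i). Collecting: alpha ∧ beta = (6*x - 6*y) dx ∧ dy + (-3*x + 4*z) dx ∧ dz + (3*y - 4*z) dy ∧ dz.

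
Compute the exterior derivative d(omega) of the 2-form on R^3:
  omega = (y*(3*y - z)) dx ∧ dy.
d(omega) = (-y) dx ∧ dy ∧ dz

For a 2-form omega = sum_{i<j} g_{ij} dx_i ∧ dx_j, the exterior derivative is
  d(omega) = sum_{i<j} d(g_{ij}) ∧ dx_i ∧ dx_j = sum_{i<j, k} (∂g_{ij}/∂x_k) dx_k ∧ dx_i ∧ dx_j.
Expand each term, using dx_k ∧ dx_i ∧ dx_j = sgn(permutation) dx_{(a)} ∧ dx_{(b)} ∧ dx_{(c)} with (a < b < c) sorted:
  d(y*(3*y - z)) includes (∂/∂z)(y*(3*y - z)) dz = (-y) dz, which multiplied by dx ∧ dy gives (-y) dx ∧ dy ∧ dz
Collecting like 3-forms: d(omega) = (-y) dx ∧ dy ∧ dz.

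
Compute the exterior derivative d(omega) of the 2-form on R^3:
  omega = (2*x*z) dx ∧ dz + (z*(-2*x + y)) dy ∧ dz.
d(omega) = (-2*z) dx ∧ dy ∧ dz

For a 2-form omega = sum_{i<j} g_{ij} dx_i ∧ dx_j, the exterior derivative is
  d(omega) = sum_{i<j} d(g_{ij}) ∧ dx_i ∧ dx_j = sum_{i<j, k} (∂g_{ij}/∂x_k) dx_k ∧ dx_i ∧ dx_j.
Expand each term, using dx_k ∧ dx_i ∧ dx_j = sgn(permutation) dx_{(a)} ∧ dx_{(b)} ∧ dx_{(c)} with (a < b < c) sorted:
  d(z*(-2*x + y)) includes (∂/∂x)(z*(-2*x + y)) dx = (-2*z) dx, which multiplied by dy ∧ dz gives (-2*z) dx ∧ dy ∧ dz
Collecting like 3-forms: d(omega) = (-2*z) dx ∧ dy ∧ dz.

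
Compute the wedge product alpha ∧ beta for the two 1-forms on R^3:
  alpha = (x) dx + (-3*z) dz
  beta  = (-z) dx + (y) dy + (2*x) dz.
alpha ∧ beta = (x*y) dx ∧ dy + (2*x^2 - 3*z^2) dx ∧ dz + (3*y*z) dy ∧ dz

Distribute the wedge, using dx_i ∧ dx_j = -dx_j ∧ dx_i and dx_i ∧ dx_i = 0. For each pair (i, j) with i < j, the coefficient of dx_i ∧ dx_j in alpha ∧ beta is (alpha_i * beta_j - alpha_j * beta_i). Collecting: alpha ∧ beta = (x*y) dx ∧ dy + (2*x^2 - 3*z^2) dx ∧ dz + (3*y*z) dy ∧ dz.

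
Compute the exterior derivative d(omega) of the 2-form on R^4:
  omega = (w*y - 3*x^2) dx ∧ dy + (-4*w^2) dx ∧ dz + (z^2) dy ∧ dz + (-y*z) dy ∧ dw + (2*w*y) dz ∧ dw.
d(omega) = (y) dx ∧ dy ∧ dw + (-8*w) dx ∧ dz ∧ dw + (2*w + y) dy ∧ dz ∧ dw

For a 2-form omega = sum_{i<j} g_{ij} dx_i ∧ dx_j, the exterior derivative is
  d(omega) = sum_{i<j} d(g_{ij}) ∧ dx_i ∧ dx_j = sum_{i<j, k} (∂g_{ij}/∂x_k) dx_k ∧ dx_i ∧ dx_j.
Expand each term, using dx_k ∧ dx_i ∧ dx_j = sgn(permutation) dx_{(a)} ∧ dx_{(b)} ∧ dx_{(c)} with (a < b < c) sorted:
  d(w*y - 3*x^2) includes (∂/∂w)(w*y - 3*x^2) dw = (y) dw, which multiplied by dx ∧ dy gives (y) dx ∧ dy ∧ dw
  d(-4*w^2) includes (∂/∂w)(-4*w^2) dw = (-8*w) dw, which multiplied by dx ∧ dz gives (-8*w) dx ∧ dz ∧ dw
  d(-y*z) includes (∂/∂z)(-y*z) dz = (-y) dz, which multiplied by dy ∧ dw gives (y) dy ∧ dz ∧ dw
  d(2*w*y) includes (∂/∂y)(2*w*y) dy = (2*w) dy, which multiplied by dz ∧ dw gives (2*w) dy ∧ dz ∧ dw
Collecting like 3-forms: d(omega) = (y) dx ∧ dy ∧ dw + (-8*w) dx ∧ dz ∧ dw + (2*w + y) dy ∧ dz ∧ dw.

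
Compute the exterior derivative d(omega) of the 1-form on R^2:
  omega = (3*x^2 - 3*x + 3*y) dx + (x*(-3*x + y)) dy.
d(omega) = (-6*x + y - 3) dx ∧ dy

For a 1-form omega = sum_i f_i dx_i, the exterior derivative is
  d(omega) = sum_{i < j} (∂f_j/∂x_i - ∂f_i/∂x_j) dx_i ∧ dx_j.
  coefficient of dx ∧ dy: ∂f_2/∂x - ∂f_1/∂y = ∂(x*(-3*x + y))/∂x - ∂(3*x^2 - 3*x + 3*y)/∂y = -6*x + y - 3
Assembling: d(omega) = (-6*x + y - 3) dx ∧ dy.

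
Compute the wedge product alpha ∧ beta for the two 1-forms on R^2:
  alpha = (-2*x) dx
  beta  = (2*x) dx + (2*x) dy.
alpha ∧ beta = (-4*x^2) dx ∧ dy

Distribute the wedge, using dx_i ∧ dx_j = -dx_j ∧ dx_i and dx_i ∧ dx_i = 0. For each pair (i, j) with i < j, the coefficient of dx_i ∧ dx_j in alpha ∧ beta is (alpha_i * beta_j - alpha_j * beta_i). Collecting: alpha ∧ beta = (-4*x^2) dx ∧ dy.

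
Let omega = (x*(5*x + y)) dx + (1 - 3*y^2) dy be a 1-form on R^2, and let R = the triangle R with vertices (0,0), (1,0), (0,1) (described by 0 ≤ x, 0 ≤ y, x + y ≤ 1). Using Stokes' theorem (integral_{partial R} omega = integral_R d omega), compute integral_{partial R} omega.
integral_(partial R) omega = -1/6

Stokes: integral_partial_R omega = integral_R d omega with d omega = (∂Q/∂x - ∂P/∂y) dx ∧ dy.
  ∂Q/∂x = 0
  ∂P/∂y = x
  integrand = ∂Q/∂x - ∂P/∂y = -x.
Integrating over R: integral_0^1 integral_0^{1-x} (-x) dy dx = -1/6.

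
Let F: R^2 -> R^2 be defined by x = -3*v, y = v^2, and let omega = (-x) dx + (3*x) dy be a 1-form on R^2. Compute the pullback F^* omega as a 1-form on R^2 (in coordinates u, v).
F^* omega = (9*v*(-2*v - 1)) dv

Using F^*(f dg) = (f ∘ F) d(g ∘ F), substitute each coordinate x_i by F_i(u, v) in f_i, and replace dx_i by d F_i = (∂F_i/∂u) du + (∂F_i/∂v) dv.
  For the x component: f_1(F) = 3*v; d F_1 = (0) du + (-3) dv
  For the y component: f_2(F) = -9*v; d F_2 = (0) du + (2*v) dv
Combining and collecting du, dv coefficients:
  coeff of du: 0
  coeff of dv: 9*v*(-2*v - 1)
F^* omega = (9*v*(-2*v - 1)) dv.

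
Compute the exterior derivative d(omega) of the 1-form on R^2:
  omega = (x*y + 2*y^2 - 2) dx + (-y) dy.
d(omega) = (-x - 4*y) dx ∧ dy

For a 1-form omega = sum_i f_i dx_i, the exterior derivative is
  d(omega) = sum_{i < j} (∂f_j/∂x_i - ∂f_i/∂x_j) dx_i ∧ dx_j.
  coefficient of dx ∧ dy: ∂f_2/∂x - ∂f_1/∂y = ∂(-y)/∂x - ∂(x*y + 2*y^2 - 2)/∂y = -x - 4*y
Assembling: d(omega) = (-x - 4*y) dx ∧ dy.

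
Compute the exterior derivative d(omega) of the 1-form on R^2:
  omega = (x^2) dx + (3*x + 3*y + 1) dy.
d(omega) = (3) dx ∧ dy

For a 1-form omega = sum_i f_i dx_i, the exterior derivative is
  d(omega) = sum_{i < j} (∂f_j/∂x_i - ∂f_i/∂x_j) dx_i ∧ dx_j.
  coefficient of dx ∧ dy: ∂f_2/∂x - ∂f_1/∂y = ∂(3*x + 3*y + 1)/∂x - ∂(x^2)/∂y = 3
Assembling: d(omega) = (3) dx ∧ dy.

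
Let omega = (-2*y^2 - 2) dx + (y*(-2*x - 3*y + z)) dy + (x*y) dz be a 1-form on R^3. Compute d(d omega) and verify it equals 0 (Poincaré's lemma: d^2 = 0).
d(d omega) = 0

Step 1: d omega = sum_{i<j} (∂f_j/∂x_i - ∂f_i/∂x_j) dx_i ∧ dx_j:
  coeff of dx ∧ dy: 2*y
  coeff of dx ∧ dz: y
  coeff of dy ∧ dz: x - y
Step 2: Apply d again to each 2-form coefficient. The only possible 3-form in R^3 is dx ∧ dy ∧ dz, with coefficient
  ∂(coeff of dy∧dz)/∂x - ∂(coeff of dx∧dz)/∂y + ∂(coeff of dx∧dy)/∂z
  = ∂/∂x (x - y) - ∂/∂y (y) + ∂/∂z (2*y).
Each of these terms simplifies to sums of mixed partials that cancel in pairs. The result is 0 (by equality of mixed partials for smooth functions — Schwarz / Clairaut).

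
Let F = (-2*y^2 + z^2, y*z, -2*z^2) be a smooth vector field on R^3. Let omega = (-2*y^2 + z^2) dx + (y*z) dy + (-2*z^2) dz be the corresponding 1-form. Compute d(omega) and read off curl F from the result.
d(omega) = (-y) dy ∧ dz + (2*z) dz ∧ dx + (4*y) dx ∧ dy; curl F = (-y, 2*z, 4*y)

d omega = sum_{i<j} (∂f_j/∂x_i - ∂f_i/∂x_j) dx_i ∧ dx_j. Under the identification (dy ∧ dz, dz ∧ dx, dx ∧ dy) ↔ (e_x, e_y, e_z), the coefficients are exactly the components of curl F. Compute:
  ∂R/∂y - ∂Q/∂z = (0) - (y) = -y
  ∂P/∂z - ∂R/∂x = (2*z) - (0) = 2*z
  ∂Q/∂x - ∂P/∂y = (0) - (-4*y) = 4*y.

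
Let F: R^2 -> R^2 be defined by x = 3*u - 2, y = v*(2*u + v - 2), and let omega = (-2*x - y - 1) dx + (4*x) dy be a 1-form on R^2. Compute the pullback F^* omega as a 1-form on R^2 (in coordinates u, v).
F^* omega = (18*u*v - 18*u - 3*v^2 - 10*v + 9) du + (24*u^2 + 24*u*v - 40*u - 16*v + 16) dv

Using F^*(f dg) = (f ∘ F) d(g ∘ F), substitute each coordinate x_i by F_i(u, v) in f_i, and replace dx_i by d F_i = (∂F_i/∂u) du + (∂F_i/∂v) dv.
  For the x component: f_1(F) = -2*u*v - 6*u - v^2 + 2*v + 3; d F_1 = (3) du + (0) dv
  For the y component: f_2(F) = 12*u - 8; d F_2 = (2*v) du + (2*u + 2*v - 2) dv
Combining and collecting du, dv coefficients:
  coeff of du: 18*u*v - 18*u - 3*v^2 - 10*v + 9
  coeff of dv: 24*u^2 + 24*u*v - 40*u - 16*v + 16
F^* omega = (18*u*v - 18*u - 3*v^2 - 10*v + 9) du + (24*u^2 + 24*u*v - 40*u - 16*v + 16) dv.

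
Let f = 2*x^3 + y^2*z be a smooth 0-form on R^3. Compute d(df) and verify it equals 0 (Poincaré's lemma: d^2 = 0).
d(df) = 0

Step 1: df = sum_i (∂f/∂x_i) dx_i = (6*x^2) dx + (2*y*z) dy + (y^2) dz.
Step 2: Apply d again. Using the 1-form formula, the coefficient of dx ∧ dy in d(df) is ∂^2 f/∂x ∂y - ∂^2 f/∂y ∂x = (0) - (0) = 0 (equality of mixed partials for smooth f).
Similarly for dx ∧ dz and dy ∧ dz — all coefficients vanish. So d(df) = 0.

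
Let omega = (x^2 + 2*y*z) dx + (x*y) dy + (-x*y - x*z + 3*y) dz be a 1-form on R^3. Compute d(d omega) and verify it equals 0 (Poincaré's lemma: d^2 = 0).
d(d omega) = 0

Step 1: d omega = sum_{i<j} (∂f_j/∂x_i - ∂f_i/∂x_j) dx_i ∧ dx_j:
  coeff of dx ∧ dy: y - 2*z
  coeff of dx ∧ dz: -3*y - z
  coeff of dy ∧ dz: 3 - x
Step 2: Apply d again to each 2-form coefficient. The only possible 3-form in R^3 is dx ∧ dy ∧ dz, with coefficient
  ∂(coeff of dy∧dz)/∂x - ∂(coeff of dx∧dz)/∂y + ∂(coeff of dx∧dy)/∂z
  = ∂/∂x (3 - x) - ∂/∂y (-3*y - z) + ∂/∂z (y - 2*z).
Each of these terms simplifies to sums of mixed partials that cancel in pairs. The result is 0 (by equality of mixed partials for smooth functions — Schwarz / Clairaut).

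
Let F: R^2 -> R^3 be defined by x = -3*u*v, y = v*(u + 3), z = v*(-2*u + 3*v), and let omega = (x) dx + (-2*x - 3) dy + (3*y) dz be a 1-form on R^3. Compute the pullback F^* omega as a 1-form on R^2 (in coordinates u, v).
F^* omega = (3*v*(3*u*v - 6*v - 1)) du + (9*u^2*v + 18*u*v^2 - 3*u + 54*v^2 - 9) dv

Using F^*(f dg) = (f ∘ F) d(g ∘ F), substitute each coordinate x_i by F_i(u, v) in f_i, and replace dx_i by d F_i = (∂F_i/∂u) du + (∂F_i/∂v) dv.
  For the x component: f_1(F) = -3*u*v; d F_1 = (-3*v) du + (-3*u) dv
  For the y component: f_2(F) = 6*u*v - 3; d F_2 = (v) du + (u + 3) dv
  For the z component: f_3(F) = 3*v*(u + 3); d F_3 = (-2*v) du + (-2*u + 6*v) dv
Combining and collecting du, dv coefficients:
  coeff of du: 3*v*(3*u*v - 6*v - 1)
  coeff of dv: 9*u^2*v + 18*u*v^2 - 3*u + 54*v^2 - 9
F^* omega = (3*v*(3*u*v - 6*v - 1)) du + (9*u^2*v + 18*u*v^2 - 3*u + 54*v^2 - 9) dv.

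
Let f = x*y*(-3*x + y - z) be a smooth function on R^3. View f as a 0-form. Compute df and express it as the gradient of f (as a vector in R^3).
df = (y*(-6*x + y - z)) dx + (x*(-3*x + 2*y - z)) dy + (-x*y) dz; grad f = (y*(-6*x + y - z), x*(-3*x + 2*y - z), -x*y)

For a 0-form f, d f = (∂f/∂x) dx + (∂f/∂y) dy + (∂f/∂z) dz. The components of the vector representation are exactly the entries of grad f in Cartesian coordinates:
  ∂f/∂x = y*(-6*x + y - z)
  ∂f/∂y = x*(-3*x + 2*y - z)
  ∂f/∂z = -x*y.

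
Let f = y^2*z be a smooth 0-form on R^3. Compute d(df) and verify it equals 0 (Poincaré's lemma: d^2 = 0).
d(df) = 0

Step 1: df = sum_i (∂f/∂x_i) dx_i = (0) dx + (2*y*z) dy + (y^2) dz.
Step 2: Apply d again. Using the 1-form formula, the coefficient of dx ∧ dy in d(df) is ∂^2 f/∂x ∂y - ∂^2 f/∂y ∂x = (0) - (0) = 0 (equality of mixed partials for smooth f).
Similarly for dx ∧ dz and dy ∧ dz — all coefficients vanish. So d(df) = 0.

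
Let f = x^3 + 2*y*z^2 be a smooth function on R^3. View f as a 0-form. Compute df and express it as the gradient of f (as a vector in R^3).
df = (3*x^2) dx + (2*z^2) dy + (4*y*z) dz; grad f = (3*x^2, 2*z^2, 4*y*z)

For a 0-form f, d f = (∂f/∂x) dx + (∂f/∂y) dy + (∂f/∂z) dz. The components of the vector representation are exactly the entries of grad f in Cartesian coordinates:
  ∂f/∂x = 3*x^2
  ∂f/∂y = 2*z^2
  ∂f/∂z = 4*y*z.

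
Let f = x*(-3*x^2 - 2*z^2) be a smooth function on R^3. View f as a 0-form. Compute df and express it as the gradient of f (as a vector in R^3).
df = (-9*x^2 - 2*z^2) dx + (0) dy + (-4*x*z) dz; grad f = (-9*x^2 - 2*z^2, 0, -4*x*z)

For a 0-form f, d f = (∂f/∂x) dx + (∂f/∂y) dy + (∂f/∂z) dz. The components of the vector representation are exactly the entries of grad f in Cartesian coordinates:
  ∂f/∂x = -9*x^2 - 2*z^2
  ∂f/∂y = 0
  ∂f/∂z = -4*x*z.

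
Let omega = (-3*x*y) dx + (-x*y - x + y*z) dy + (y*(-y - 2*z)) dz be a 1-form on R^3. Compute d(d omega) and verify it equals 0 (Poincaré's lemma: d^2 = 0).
d(d omega) = 0

Step 1: d omega = sum_{i<j} (∂f_j/∂x_i - ∂f_i/∂x_j) dx_i ∧ dx_j:
  coeff of dx ∧ dy: 3*x - y - 1
  coeff of dx ∧ dz: 0
  coeff of dy ∧ dz: -3*y - 2*z
Step 2: Apply d again to each 2-form coefficient. The only possible 3-form in R^3 is dx ∧ dy ∧ dz, with coefficient
  ∂(coeff of dy∧dz)/∂x - ∂(coeff of dx∧dz)/∂y + ∂(coeff of dx∧dy)/∂z
  = ∂/∂x (-3*y - 2*z) - ∂/∂y (0) + ∂/∂z (3*x - y - 1).
Each of these terms simplifies to sums of mixed partials that cancel in pairs. The result is 0 (by equality of mixed partials for smooth functions — Schwarz / Clairaut).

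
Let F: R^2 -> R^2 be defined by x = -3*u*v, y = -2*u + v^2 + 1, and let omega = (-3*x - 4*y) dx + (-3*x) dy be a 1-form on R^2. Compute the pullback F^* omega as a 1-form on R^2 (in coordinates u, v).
F^* omega = (3*v*(-9*u*v - 14*u + 4*v^2 + 4)) du + (3*u*(-9*u*v - 8*u + 10*v^2 + 4)) dv

Using F^*(f dg) = (f ∘ F) d(g ∘ F), substitute each coordinate x_i by F_i(u, v) in f_i, and replace dx_i by d F_i = (∂F_i/∂u) du + (∂F_i/∂v) dv.
  For the x component: f_1(F) = 9*u*v + 8*u - 4*v^2 - 4; d F_1 = (-3*v) du + (-3*u) dv
  For the y component: f_2(F) = 9*u*v; d F_2 = (-2) du + (2*v) dv
Combining and collecting du, dv coefficients:
  coeff of du: 3*v*(-9*u*v - 14*u + 4*v^2 + 4)
  coeff of dv: 3*u*(-9*u*v - 8*u + 10*v^2 + 4)
F^* omega = (3*v*(-9*u*v - 14*u + 4*v^2 + 4)) du + (3*u*(-9*u*v - 8*u + 10*v^2 + 4)) dv.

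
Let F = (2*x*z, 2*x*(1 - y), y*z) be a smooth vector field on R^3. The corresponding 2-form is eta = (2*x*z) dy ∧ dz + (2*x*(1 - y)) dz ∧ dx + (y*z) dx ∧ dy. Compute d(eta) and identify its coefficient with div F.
d(eta) = (-2*x + y + 2*z) dx ∧ dy ∧ dz; div F = -2*x + y + 2*z

For a 2-form in R^3 of the form above, applying d gives a 3-form with coefficient ∂P/∂x + ∂Q/∂y + ∂R/∂z:
  ∂P/∂x = 2*z
  ∂Q/∂y = -2*x
  ∂R/∂z = y
Sum = -2*x + y + 2*z, which is exactly div F.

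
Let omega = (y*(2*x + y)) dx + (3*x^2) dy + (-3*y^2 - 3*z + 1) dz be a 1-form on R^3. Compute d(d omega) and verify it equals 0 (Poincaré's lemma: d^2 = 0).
d(d omega) = 0

Step 1: d omega = sum_{i<j} (∂f_j/∂x_i - ∂f_i/∂x_j) dx_i ∧ dx_j:
  coeff of dx ∧ dy: 4*x - 2*y
  coeff of dx ∧ dz: 0
  coeff of dy ∧ dz: -6*y
Step 2: Apply d again to each 2-form coefficient. The only possible 3-form in R^3 is dx ∧ dy ∧ dz, with coefficient
  ∂(coeff of dy∧dz)/∂x - ∂(coeff of dx∧dz)/∂y + ∂(coeff of dx∧dy)/∂z
  = ∂/∂x (-6*y) - ∂/∂y (0) + ∂/∂z (4*x - 2*y).
Each of these terms simplifies to sums of mixed partials that cancel in pairs. The result is 0 (by equality of mixed partials for smooth functions — Schwarz / Clairaut).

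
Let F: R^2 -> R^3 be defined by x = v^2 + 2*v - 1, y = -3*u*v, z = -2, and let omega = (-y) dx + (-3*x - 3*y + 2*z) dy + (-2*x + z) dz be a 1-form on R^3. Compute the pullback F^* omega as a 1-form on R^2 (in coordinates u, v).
F^* omega = (3*v*(-9*u*v + 3*v^2 + 6*v + 1)) du + (3*u*(-9*u*v + 5*v^2 + 8*v + 1)) dv

Using F^*(f dg) = (f ∘ F) d(g ∘ F), substitute each coordinate x_i by F_i(u, v) in f_i, and replace dx_i by d F_i = (∂F_i/∂u) du + (∂F_i/∂v) dv.
  For the x component: f_1(F) = 3*u*v; d F_1 = (0) du + (2*v + 2) dv
  For the y component: f_2(F) = 9*u*v - 3*v^2 - 6*v - 1; d F_2 = (-3*v) du + (-3*u) dv
  For the z component: f_3(F) = 2*v*(-v - 2); d F_3 = (0) du + (0) dv
Combining and collecting du, dv coefficients:
  coeff of du: 3*v*(-9*u*v + 3*v^2 + 6*v + 1)
  coeff of dv: 3*u*(-9*u*v + 5*v^2 + 8*v + 1)
F^* omega = (3*v*(-9*u*v + 3*v^2 + 6*v + 1)) du + (3*u*(-9*u*v + 5*v^2 + 8*v + 1)) dv.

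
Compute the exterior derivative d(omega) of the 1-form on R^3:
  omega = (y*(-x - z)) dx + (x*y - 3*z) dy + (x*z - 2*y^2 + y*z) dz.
d(omega) = (x + y + z) dx ∧ dy + (y + z) dx ∧ dz + (-4*y + z + 3) dy ∧ dz

For a 1-form omega = sum_i f_i dx_i, the exterior derivative is
  d(omega) = sum_{i < j} (∂f_j/∂x_i - ∂f_i/∂x_j) dx_i ∧ dx_j.
  coefficient of dx ∧ dy: ∂f_2/∂x - ∂f_1/∂y = ∂(x*y - 3*z)/∂x - ∂(y*(-x - z))/∂y = x + y + z
  coefficient of dx ∧ dz: ∂f_3/∂x - ∂f_1/∂z = ∂(x*z - 2*y^2 + y*z)/∂x - ∂(y*(-x - z))/∂z = y + z
  coefficient of dy ∧ dz: ∂f_3/∂y - ∂f_2/∂z = ∂(x*z - 2*y^2 + y*z)/∂y - ∂(x*y - 3*z)/∂z = -4*y + z + 3
Assembling: d(omega) = (x + y + z) dx ∧ dy + (y + z) dx ∧ dz + (-4*y + z + 3) dy ∧ dz.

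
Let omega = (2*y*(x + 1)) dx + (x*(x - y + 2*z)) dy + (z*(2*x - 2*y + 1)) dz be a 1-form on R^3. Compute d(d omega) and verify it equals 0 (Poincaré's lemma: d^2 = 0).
d(d omega) = 0

Step 1: d omega = sum_{i<j} (∂f_j/∂x_i - ∂f_i/∂x_j) dx_i ∧ dx_j:
  coeff of dx ∧ dy: -y + 2*z - 2
  coeff of dx ∧ dz: 2*z
  coeff of dy ∧ dz: -2*x - 2*z
Step 2: Apply d again to each 2-form coefficient. The only possible 3-form in R^3 is dx ∧ dy ∧ dz, with coefficient
  ∂(coeff of dy∧dz)/∂x - ∂(coeff of dx∧dz)/∂y + ∂(coeff of dx∧dy)/∂z
  = ∂/∂x (-2*x - 2*z) - ∂/∂y (2*z) + ∂/∂z (-y + 2*z - 2).
Each of these terms simplifies to sums of mixed partials that cancel in pairs. The result is 0 (by equality of mixed partials for smooth functions — Schwarz / Clairaut).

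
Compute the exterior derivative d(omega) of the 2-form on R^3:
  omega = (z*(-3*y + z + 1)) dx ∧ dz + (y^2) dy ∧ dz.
d(omega) = (3*z) dx ∧ dy ∧ dz

For a 2-form omega = sum_{i<j} g_{ij} dx_i ∧ dx_j, the exterior derivative is
  d(omega) = sum_{i<j} d(g_{ij}) ∧ dx_i ∧ dx_j = sum_{i<j, k} (∂g_{ij}/∂x_k) dx_k ∧ dx_i ∧ dx_j.
Expand each term, using dx_k ∧ dx_i ∧ dx_j = sgn(permutation) dx_{(a)} ∧ dx_{(b)} ∧ dx_{(c)} with (a < b < c) sorted:
  d(z*(-3*y + z + 1)) includes (∂/∂y)(z*(-3*y + z + 1)) dy = (-3*z) dy, which multiplied by dx ∧ dz gives (3*z) dx ∧ dy ∧ dz
Collecting like 3-forms: d(omega) = (3*z) dx ∧ dy ∧ dz.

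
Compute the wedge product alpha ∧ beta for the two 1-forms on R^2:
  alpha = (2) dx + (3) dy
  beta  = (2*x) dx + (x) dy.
alpha ∧ beta = (-4*x) dx ∧ dy

Distribute the wedge, using dx_i ∧ dx_j = -dx_j ∧ dx_i and dx_i ∧ dx_i = 0. For each pair (i, j) with i < j, the coefficient of dx_i ∧ dx_j in alpha ∧ beta is (alpha_i * beta_j - alpha_j * beta_i). Collecting: alpha ∧ beta = (-4*x) dx ∧ dy.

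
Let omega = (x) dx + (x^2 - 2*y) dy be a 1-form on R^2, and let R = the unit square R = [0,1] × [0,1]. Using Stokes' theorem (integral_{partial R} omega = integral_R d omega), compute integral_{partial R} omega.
integral_(partial R) omega = 1

Stokes: integral_partial_R omega = integral_R d omega with d omega = (∂Q/∂x - ∂P/∂y) dx ∧ dy.
  ∂Q/∂x = 2*x
  ∂P/∂y = 0
  integrand = ∂Q/∂x - ∂P/∂y = 2*x.
Integrating over R: integral_0^1 integral_0^1 (2*x) dx dy = 1.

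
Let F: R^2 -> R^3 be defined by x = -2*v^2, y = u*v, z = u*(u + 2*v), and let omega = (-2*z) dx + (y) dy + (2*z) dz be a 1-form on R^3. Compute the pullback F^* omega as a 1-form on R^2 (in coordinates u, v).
F^* omega = (u*(4*u^2 + 12*u*v + 9*v^2)) du + (u*(4*u^2 + 17*u*v + 16*v^2)) dv

Using F^*(f dg) = (f ∘ F) d(g ∘ F), substitute each coordinate x_i by F_i(u, v) in f_i, and replace dx_i by d F_i = (∂F_i/∂u) du + (∂F_i/∂v) dv.
  For the x component: f_1(F) = 2*u*(-u - 2*v); d F_1 = (0) du + (-4*v) dv
  For the y component: f_2(F) = u*v; d F_2 = (v) du + (u) dv
  For the z component: f_3(F) = 2*u*(u + 2*v); d F_3 = (2*u + 2*v) du + (2*u) dv
Combining and collecting du, dv coefficients:
  coeff of du: u*(4*u^2 + 12*u*v + 9*v^2)
  coeff of dv: u*(4*u^2 + 17*u*v + 16*v^2)
F^* omega = (u*(4*u^2 + 12*u*v + 9*v^2)) du + (u*(4*u^2 + 17*u*v + 16*v^2)) dv.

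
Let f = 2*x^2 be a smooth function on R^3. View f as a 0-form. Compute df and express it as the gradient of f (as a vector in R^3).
df = (4*x) dx + (0) dy + (0) dz; grad f = (4*x, 0, 0)

For a 0-form f, d f = (∂f/∂x) dx + (∂f/∂y) dy + (∂f/∂z) dz. The components of the vector representation are exactly the entries of grad f in Cartesian coordinates:
  ∂f/∂x = 4*x
  ∂f/∂y = 0
  ∂f/∂z = 0.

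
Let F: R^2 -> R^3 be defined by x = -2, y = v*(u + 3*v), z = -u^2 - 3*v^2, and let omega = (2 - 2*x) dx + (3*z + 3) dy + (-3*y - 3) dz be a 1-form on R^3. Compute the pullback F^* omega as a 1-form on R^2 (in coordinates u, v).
F^* omega = (3*u^2*v + 18*u*v^2 + 6*u - 9*v^3 + 3*v) du + (-3*u^3 - 18*u^2*v + 9*u*v^2 + 3*u + 36*v) dv

Using F^*(f dg) = (f ∘ F) d(g ∘ F), substitute each coordinate x_i by F_i(u, v) in f_i, and replace dx_i by d F_i = (∂F_i/∂u) du + (∂F_i/∂v) dv.
  For the x component: f_1(F) = 6; d F_1 = (0) du + (0) dv
  For the y component: f_2(F) = -3*u^2 - 9*v^2 + 3; d F_2 = (v) du + (u + 6*v) dv
  For the z component: f_3(F) = -3*u*v - 9*v^2 - 3; d F_3 = (-2*u) du + (-6*v) dv
Combining and collecting du, dv coefficients:
  coeff of du: 3*u^2*v + 18*u*v^2 + 6*u - 9*v^3 + 3*v
  coeff of dv: -3*u^3 - 18*u^2*v + 9*u*v^2 + 3*u + 36*v
F^* omega = (3*u^2*v + 18*u*v^2 + 6*u - 9*v^3 + 3*v) du + (-3*u^3 - 18*u^2*v + 9*u*v^2 + 3*u + 36*v) dv.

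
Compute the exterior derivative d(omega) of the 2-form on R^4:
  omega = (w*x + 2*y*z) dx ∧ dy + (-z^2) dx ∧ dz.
d(omega) = (2*y) dx ∧ dy ∧ dz + (x) dx ∧ dy ∧ dw

For a 2-form omega = sum_{i<j} g_{ij} dx_i ∧ dx_j, the exterior derivative is
  d(omega) = sum_{i<j} d(g_{ij}) ∧ dx_i ∧ dx_j = sum_{i<j, k} (∂g_{ij}/∂x_k) dx_k ∧ dx_i ∧ dx_j.
Expand each term, using dx_k ∧ dx_i ∧ dx_j = sgn(permutation) dx_{(a)} ∧ dx_{(b)} ∧ dx_{(c)} with (a < b < c) sorted:
  d(w*x + 2*y*z) includes (∂/∂z)(w*x + 2*y*z) dz = (2*y) dz, which multiplied by dx ∧ dy gives (2*y) dx ∧ dy ∧ dz
  d(w*x + 2*y*z) includes (∂/∂w)(w*x + 2*y*z) dw = (x) dw, which multiplied by dx ∧ dy gives (x) dx ∧ dy ∧ dw
Collecting like 3-forms: d(omega) = (2*y) dx ∧ dy ∧ dz + (x) dx ∧ dy ∧ dw.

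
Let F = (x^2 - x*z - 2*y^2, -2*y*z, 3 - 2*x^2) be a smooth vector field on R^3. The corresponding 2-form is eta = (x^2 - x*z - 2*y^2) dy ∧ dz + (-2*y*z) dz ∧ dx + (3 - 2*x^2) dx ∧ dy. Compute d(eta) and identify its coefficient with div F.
d(eta) = (2*x - 3*z) dx ∧ dy ∧ dz; div F = 2*x - 3*z

For a 2-form in R^3 of the form above, applying d gives a 3-form with coefficient ∂P/∂x + ∂Q/∂y + ∂R/∂z:
  ∂P/∂x = 2*x - z
  ∂Q/∂y = -2*z
  ∂R/∂z = 0
Sum = 2*x - 3*z, which is exactly div F.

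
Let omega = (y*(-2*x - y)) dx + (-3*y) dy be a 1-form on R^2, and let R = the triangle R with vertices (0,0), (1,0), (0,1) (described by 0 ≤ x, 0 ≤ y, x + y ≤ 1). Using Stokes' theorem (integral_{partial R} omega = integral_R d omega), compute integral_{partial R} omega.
integral_(partial R) omega = 2/3

Stokes: integral_partial_R omega = integral_R d omega with d omega = (∂Q/∂x - ∂P/∂y) dx ∧ dy.
  ∂Q/∂x = 0
  ∂P/∂y = -2*x - 2*y
  integrand = ∂Q/∂x - ∂P/∂y = 2*x + 2*y.
Integrating over R: integral_0^1 integral_0^{1-x} (2*x + 2*y) dy dx = 2/3.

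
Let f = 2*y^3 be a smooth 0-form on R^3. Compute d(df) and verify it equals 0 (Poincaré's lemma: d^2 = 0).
d(df) = 0

Step 1: df = sum_i (∂f/∂x_i) dx_i = (0) dx + (6*y^2) dy + (0) dz.
Step 2: Apply d again. Using the 1-form formula, the coefficient of dx ∧ dy in d(df) is ∂^2 f/∂x ∂y - ∂^2 f/∂y ∂x = (0) - (0) = 0 (equality of mixed partials for smooth f).
Similarly for dx ∧ dz and dy ∧ dz — all coefficients vanish. So d(df) = 0.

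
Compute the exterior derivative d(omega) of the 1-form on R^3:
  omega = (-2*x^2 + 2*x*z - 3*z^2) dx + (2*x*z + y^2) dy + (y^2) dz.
d(omega) = (2*z) dx ∧ dy + (-2*x + 6*z) dx ∧ dz + (-2*x + 2*y) dy ∧ dz

For a 1-form omega = sum_i f_i dx_i, the exterior derivative is
  d(omega) = sum_{i < j} (∂f_j/∂x_i - ∂f_i/∂x_j) dx_i ∧ dx_j.
  coefficient of dx ∧ dy: ∂f_2/∂x - ∂f_1/∂y = ∂(2*x*z + y^2)/∂x - ∂(-2*x^2 + 2*x*z - 3*z^2)/∂y = 2*z
  coefficient of dx ∧ dz: ∂f_3/∂x - ∂f_1/∂z = ∂(y^2)/∂x - ∂(-2*x^2 + 2*x*z - 3*z^2)/∂z = -2*x + 6*z
  coefficient of dy ∧ dz: ∂f_3/∂y - ∂f_2/∂z = ∂(y^2)/∂y - ∂(2*x*z + y^2)/∂z = -2*x + 2*y
Assembling: d(omega) = (2*z) dx ∧ dy + (-2*x + 6*z) dx ∧ dz + (-2*x + 2*y) dy ∧ dz.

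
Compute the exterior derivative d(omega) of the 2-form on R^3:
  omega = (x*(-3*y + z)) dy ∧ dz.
d(omega) = (-3*y + z) dx ∧ dy ∧ dz

For a 2-form omega = sum_{i<j} g_{ij} dx_i ∧ dx_j, the exterior derivative is
  d(omega) = sum_{i<j} d(g_{ij}) ∧ dx_i ∧ dx_j = sum_{i<j, k} (∂g_{ij}/∂x_k) dx_k ∧ dx_i ∧ dx_j.
Expand each term, using dx_k ∧ dx_i ∧ dx_j = sgn(permutation) dx_{(a)} ∧ dx_{(b)} ∧ dx_{(c)} with (a < b < c) sorted:
  d(x*(-3*y + z)) includes (∂/∂x)(x*(-3*y + z)) dx = (-3*y + z) dx, which multiplied by dy ∧ dz gives (-3*y + z) dx ∧ dy ∧ dz
Collecting like 3-forms: d(omega) = (-3*y + z) dx ∧ dy ∧ dz.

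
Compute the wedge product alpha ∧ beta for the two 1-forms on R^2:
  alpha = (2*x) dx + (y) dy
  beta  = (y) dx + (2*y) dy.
alpha ∧ beta = (y*(4*x - y)) dx ∧ dy

Distribute the wedge, using dx_i ∧ dx_j = -dx_j ∧ dx_i and dx_i ∧ dx_i = 0. For each pair (i, j) with i < j, the coefficient of dx_i ∧ dx_j in alpha ∧ beta is (alpha_i * beta_j - alpha_j * beta_i). Collecting: alpha ∧ beta = (y*(4*x - y)) dx ∧ dy.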